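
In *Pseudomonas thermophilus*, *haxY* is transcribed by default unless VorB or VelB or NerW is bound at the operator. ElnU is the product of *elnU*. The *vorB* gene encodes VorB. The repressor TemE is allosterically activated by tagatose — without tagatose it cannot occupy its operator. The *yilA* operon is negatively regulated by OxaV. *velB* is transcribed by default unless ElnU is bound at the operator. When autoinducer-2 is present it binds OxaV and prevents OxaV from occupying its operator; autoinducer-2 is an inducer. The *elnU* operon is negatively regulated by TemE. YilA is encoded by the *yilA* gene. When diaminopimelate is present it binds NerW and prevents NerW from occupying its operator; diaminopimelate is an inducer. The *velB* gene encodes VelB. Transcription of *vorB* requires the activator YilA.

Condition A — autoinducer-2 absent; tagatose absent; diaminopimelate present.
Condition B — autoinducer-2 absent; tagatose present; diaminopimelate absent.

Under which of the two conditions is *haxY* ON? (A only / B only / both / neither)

A only

Condition A:
Autoinducer-2 is absent, so OxaV is active.
With repressor OxaV bound, *yilA* is not transcribed.
So YilA is not produced.
Required activator YilA is absent, so *vorB* is not transcribed.
So VorB is not produced.
Tagatose is absent, so TemE is inactive.
With no repressor bound, *elnU* is transcribed.
So ElnU is produced and active.
With repressor ElnU bound, *velB* is not transcribed.
So VelB is not produced.
Diaminopimelate is present, so NerW is inactive.
With no repressor bound, *haxY* is transcribed.
→ *haxY* is ON in A.
Condition B:
Autoinducer-2 is absent, so OxaV is active.
With repressor OxaV bound, *yilA* is not transcribed.
So YilA is not produced.
Required activator YilA is absent, so *vorB* is not transcribed.
So VorB is not produced.
Tagatose is present, so TemE is active.
With repressor TemE bound, *elnU* is not transcribed.
So ElnU is not produced.
With no repressor bound, *velB* is transcribed.
So VelB is produced and active.
Diaminopimelate is absent, so NerW is active.
With repressor VelB bound, *haxY* is not transcribed.
→ *haxY* is OFF in B.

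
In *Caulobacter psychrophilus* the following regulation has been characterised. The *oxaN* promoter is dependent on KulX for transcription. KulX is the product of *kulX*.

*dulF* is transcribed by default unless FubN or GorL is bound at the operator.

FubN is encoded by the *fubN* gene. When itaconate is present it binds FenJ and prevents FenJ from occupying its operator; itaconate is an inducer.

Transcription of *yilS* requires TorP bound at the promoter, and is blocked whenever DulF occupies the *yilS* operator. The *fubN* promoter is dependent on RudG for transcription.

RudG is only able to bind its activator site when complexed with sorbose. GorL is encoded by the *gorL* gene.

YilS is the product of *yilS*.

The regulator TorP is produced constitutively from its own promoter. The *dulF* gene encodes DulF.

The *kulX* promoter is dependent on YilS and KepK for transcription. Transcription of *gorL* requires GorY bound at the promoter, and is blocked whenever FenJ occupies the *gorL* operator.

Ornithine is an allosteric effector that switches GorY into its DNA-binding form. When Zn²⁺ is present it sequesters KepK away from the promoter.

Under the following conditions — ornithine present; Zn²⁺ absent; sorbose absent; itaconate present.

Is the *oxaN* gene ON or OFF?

ON

Sorbose is absent, so RudG is inactive.
Required activator RudG is absent, so *fubN* is not transcribed.
So FubN is not produced.
Ornithine is present, so GorY is active.
Itaconate is present, so FenJ is inactive.
No repressor is bound and GorY is active, so *gorL* is transcribed.
So GorL is produced and active.
With repressor GorL bound, *dulF* is not transcribed.
So DulF is not produced.
TorP is produced constitutively and is active.
No repressor is bound and TorP is active, so *yilS* is transcribed.
So YilS is produced and active.
Zn²⁺ is absent, so KepK is active.
No repressor is bound and YilS and KepK are active, so *kulX* is transcribed.
So KulX is produced and active.
No repressor is bound and KulX is active, so *oxaN* is transcribed.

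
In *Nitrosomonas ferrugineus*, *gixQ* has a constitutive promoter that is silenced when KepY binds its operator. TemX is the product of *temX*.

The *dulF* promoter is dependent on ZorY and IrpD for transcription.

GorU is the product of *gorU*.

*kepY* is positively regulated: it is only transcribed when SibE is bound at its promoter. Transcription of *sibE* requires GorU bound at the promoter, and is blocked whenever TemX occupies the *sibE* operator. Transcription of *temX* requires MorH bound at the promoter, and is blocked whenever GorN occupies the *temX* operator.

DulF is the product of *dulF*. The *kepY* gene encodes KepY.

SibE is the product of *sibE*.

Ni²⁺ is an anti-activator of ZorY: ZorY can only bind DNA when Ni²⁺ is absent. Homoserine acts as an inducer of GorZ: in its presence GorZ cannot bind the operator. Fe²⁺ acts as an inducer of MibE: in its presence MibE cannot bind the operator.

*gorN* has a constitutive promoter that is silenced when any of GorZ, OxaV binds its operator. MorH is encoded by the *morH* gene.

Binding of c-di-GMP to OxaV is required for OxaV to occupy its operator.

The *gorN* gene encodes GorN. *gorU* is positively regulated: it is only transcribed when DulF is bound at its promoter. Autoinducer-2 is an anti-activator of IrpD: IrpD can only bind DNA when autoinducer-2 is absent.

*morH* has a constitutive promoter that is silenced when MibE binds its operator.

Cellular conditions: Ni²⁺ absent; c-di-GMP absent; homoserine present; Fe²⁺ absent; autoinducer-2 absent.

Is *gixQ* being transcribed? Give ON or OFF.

Ni²⁺ is absent, so ZorY is active.
Autoinducer-2 is absent, so IrpD is active.
No repressor is bound and ZorY and IrpD are active, so *dulF* is transcribed.
So DulF is produced and active.
No repressor is bound and DulF is active, so *gorU* is transcribed.
So GorU is produced and active.
Fe²⁺ is absent, so MibE is active.
With repressor MibE bound, *morH* is not transcribed.
So MorH is not produced.
Homoserine is present, so GorZ is inactive.
c-di-GMP is absent, so OxaV is inactive.
With no repressor bound, *gorN* is transcribed.
So GorN is produced and active.
With repressor GorN bound, *temX* is not transcribed.
So TemX is not produced.
No repressor is bound and GorU is active, so *sibE* is transcribed.
So SibE is produced and active.
No repressor is bound and SibE is active, so *kepY* is transcribed.
So KepY is produced and active.
With repressor KepY bound, *gixQ* is not transcribed.

OFF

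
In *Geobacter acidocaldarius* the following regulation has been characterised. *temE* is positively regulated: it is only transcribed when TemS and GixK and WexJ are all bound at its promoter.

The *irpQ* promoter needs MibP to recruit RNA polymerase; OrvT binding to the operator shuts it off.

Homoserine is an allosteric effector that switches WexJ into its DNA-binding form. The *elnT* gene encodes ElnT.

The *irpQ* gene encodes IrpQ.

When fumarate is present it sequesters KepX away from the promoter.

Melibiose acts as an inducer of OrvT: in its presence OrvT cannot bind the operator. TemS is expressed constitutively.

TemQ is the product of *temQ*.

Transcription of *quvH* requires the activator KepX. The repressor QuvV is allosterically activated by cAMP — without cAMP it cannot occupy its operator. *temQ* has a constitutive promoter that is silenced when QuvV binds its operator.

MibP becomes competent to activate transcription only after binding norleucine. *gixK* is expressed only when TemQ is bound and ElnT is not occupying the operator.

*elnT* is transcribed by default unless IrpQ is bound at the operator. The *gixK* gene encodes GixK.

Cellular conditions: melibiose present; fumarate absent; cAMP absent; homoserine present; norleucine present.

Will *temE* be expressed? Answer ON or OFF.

ON

TemS is produced constitutively and is active.
Melibiose is present, so OrvT is inactive.
Norleucine is present, so MibP is active.
No repressor is bound and MibP is active, so *irpQ* is transcribed.
So IrpQ is produced and active.
With repressor IrpQ bound, *elnT* is not transcribed.
So ElnT is not produced.
cAMP is absent, so QuvV is inactive.
With no repressor bound, *temQ* is transcribed.
So TemQ is produced and active.
No repressor is bound and TemQ is active, so *gixK* is transcribed.
So GixK is produced and active.
Homoserine is present, so WexJ is active.
No repressor is bound and TemS and GixK and WexJ are active, so *temE* is transcribed.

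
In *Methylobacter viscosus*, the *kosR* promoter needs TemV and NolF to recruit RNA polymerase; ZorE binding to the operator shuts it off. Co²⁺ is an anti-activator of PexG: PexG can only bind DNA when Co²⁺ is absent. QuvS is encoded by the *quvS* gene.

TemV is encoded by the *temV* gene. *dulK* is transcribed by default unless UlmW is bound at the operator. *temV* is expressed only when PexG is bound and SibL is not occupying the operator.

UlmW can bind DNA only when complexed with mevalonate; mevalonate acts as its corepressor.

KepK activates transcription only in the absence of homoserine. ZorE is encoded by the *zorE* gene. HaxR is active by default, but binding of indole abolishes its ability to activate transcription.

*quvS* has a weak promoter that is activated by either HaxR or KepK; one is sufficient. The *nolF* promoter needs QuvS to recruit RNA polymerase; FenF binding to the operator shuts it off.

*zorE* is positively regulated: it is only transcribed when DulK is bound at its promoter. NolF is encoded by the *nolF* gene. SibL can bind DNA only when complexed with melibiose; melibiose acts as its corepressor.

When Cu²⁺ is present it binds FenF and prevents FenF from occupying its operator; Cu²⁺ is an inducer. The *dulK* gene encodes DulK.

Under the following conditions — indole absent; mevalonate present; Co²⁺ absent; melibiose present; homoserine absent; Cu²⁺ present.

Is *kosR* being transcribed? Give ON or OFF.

Melibiose is present, so SibL is active.
Co²⁺ is absent, so PexG is active.
With repressor SibL bound, *temV* is not transcribed.
So TemV is not produced.
Cu²⁺ is present, so FenF is inactive.
Indole is absent, so HaxR is active.
Homoserine is absent, so KepK is active.
Activator HaxR is present, so *quvS* is transcribed.
So QuvS is produced and active.
No repressor is bound and QuvS is active, so *nolF* is transcribed.
So NolF is produced and active.
Mevalonate is present, so UlmW is active.
With repressor UlmW bound, *dulK* is not transcribed.
So DulK is not produced.
Required activator DulK is absent, so *zorE* is not transcribed.
So ZorE is not produced.
Required activator TemV is absent, so *kosR* is not transcribed.

OFF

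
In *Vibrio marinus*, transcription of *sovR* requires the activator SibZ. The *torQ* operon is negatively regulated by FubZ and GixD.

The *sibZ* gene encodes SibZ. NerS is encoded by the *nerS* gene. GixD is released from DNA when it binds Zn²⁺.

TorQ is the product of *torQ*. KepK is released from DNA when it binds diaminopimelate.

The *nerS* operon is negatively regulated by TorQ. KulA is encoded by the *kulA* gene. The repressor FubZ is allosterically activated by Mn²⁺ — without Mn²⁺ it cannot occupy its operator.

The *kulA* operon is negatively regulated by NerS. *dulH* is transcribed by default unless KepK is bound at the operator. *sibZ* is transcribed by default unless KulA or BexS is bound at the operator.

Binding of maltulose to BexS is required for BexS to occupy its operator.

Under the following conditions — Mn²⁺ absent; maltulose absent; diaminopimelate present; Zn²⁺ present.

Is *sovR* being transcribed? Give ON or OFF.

OFF

Mn²⁺ is absent, so FubZ is inactive.
Zn²⁺ is present, so GixD is inactive.
With no repressor bound, *torQ* is transcribed.
So TorQ is produced and active.
With repressor TorQ bound, *nerS* is not transcribed.
So NerS is not produced.
With no repressor bound, *kulA* is transcribed.
So KulA is produced and active.
Maltulose is absent, so BexS is inactive.
With repressor KulA bound, *sibZ* is not transcribed.
So SibZ is not produced.
Required activator SibZ is absent, so *sovR* is not transcribed.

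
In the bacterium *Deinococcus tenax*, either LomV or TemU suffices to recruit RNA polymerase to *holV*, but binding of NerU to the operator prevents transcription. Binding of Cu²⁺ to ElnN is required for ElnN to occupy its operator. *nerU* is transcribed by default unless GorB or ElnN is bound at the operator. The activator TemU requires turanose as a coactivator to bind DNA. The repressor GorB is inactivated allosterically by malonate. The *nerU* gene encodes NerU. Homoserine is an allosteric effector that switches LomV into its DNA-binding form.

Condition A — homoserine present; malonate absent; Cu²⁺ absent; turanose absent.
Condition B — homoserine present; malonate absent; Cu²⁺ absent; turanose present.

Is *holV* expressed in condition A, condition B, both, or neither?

Condition A:
Homoserine is present, so LomV is active.
Malonate is absent, so GorB is active.
Cu²⁺ is absent, so ElnN is inactive.
With repressor GorB bound, *nerU* is not transcribed.
So NerU is not produced.
Turanose is absent, so TemU is inactive.
Activator LomV is present, so *holV* is transcribed.
→ *holV* is ON in A.
Condition B:
Homoserine is present, so LomV is active.
Malonate is absent, so GorB is active.
Cu²⁺ is absent, so ElnN is inactive.
With repressor GorB bound, *nerU* is not transcribed.
So NerU is not produced.
Turanose is present, so TemU is active.
Activator LomV is present, so *holV* is transcribed.
→ *holV* is ON in B.

both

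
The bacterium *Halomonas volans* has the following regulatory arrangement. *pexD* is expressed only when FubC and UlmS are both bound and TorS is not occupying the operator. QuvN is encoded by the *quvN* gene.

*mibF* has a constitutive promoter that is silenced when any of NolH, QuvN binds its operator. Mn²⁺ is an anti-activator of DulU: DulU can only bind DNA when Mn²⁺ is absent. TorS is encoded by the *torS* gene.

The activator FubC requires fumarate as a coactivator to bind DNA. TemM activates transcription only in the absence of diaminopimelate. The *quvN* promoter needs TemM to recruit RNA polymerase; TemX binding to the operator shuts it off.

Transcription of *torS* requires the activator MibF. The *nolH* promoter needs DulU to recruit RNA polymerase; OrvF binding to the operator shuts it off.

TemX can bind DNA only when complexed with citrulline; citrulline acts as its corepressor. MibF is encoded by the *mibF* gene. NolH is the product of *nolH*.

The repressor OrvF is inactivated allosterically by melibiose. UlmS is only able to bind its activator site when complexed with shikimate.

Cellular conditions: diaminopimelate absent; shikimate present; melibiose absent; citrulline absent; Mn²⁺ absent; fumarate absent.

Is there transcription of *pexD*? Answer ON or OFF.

Mn²⁺ is absent, so DulU is active.
Melibiose is absent, so OrvF is active.
With repressor OrvF bound, *nolH* is not transcribed.
So NolH is not produced.
Citrulline is absent, so TemX is inactive.
Diaminopimelate is absent, so TemM is active.
No repressor is bound and TemM is active, so *quvN* is transcribed.
So QuvN is produced and active.
With repressor QuvN bound, *mibF* is not transcribed.
So MibF is not produced.
Required activator MibF is absent, so *torS* is not transcribed.
So TorS is not produced.
Fumarate is absent, so FubC is inactive.
Shikimate is present, so UlmS is active.
Required activator FubC is absent, so *pexD* is not transcribed.

OFF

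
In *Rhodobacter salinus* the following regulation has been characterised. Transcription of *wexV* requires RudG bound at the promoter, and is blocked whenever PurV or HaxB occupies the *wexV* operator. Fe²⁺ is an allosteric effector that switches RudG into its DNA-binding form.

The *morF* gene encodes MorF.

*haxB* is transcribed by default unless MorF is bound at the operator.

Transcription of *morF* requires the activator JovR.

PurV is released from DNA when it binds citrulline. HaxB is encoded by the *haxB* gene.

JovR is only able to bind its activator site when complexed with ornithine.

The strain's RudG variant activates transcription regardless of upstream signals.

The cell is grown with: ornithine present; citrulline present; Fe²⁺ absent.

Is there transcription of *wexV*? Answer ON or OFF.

Citrulline is present, so PurV is inactive.
Ornithine is present, so JovR is active.
No repressor is bound and JovR is active, so *morF* is transcribed.
So MorF is produced and active.
With repressor MorF bound, *haxB* is not transcribed.
So HaxB is not produced.
RudG is constitutively active in this strain.
No repressor is bound and RudG is active, so *wexV* is transcribed.

ON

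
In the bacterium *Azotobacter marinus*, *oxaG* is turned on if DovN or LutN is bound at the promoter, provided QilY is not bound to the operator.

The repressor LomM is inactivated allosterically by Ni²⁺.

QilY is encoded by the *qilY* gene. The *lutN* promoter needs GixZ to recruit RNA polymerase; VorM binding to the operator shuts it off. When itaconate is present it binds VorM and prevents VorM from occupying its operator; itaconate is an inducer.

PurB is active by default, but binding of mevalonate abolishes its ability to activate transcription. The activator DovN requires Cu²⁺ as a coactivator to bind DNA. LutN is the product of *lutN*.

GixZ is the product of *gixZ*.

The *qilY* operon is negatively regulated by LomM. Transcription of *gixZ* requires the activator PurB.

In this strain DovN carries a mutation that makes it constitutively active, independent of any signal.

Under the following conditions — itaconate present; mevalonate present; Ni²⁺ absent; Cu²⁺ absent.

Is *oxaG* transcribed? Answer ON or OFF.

Ni²⁺ is absent, so LomM is active.
With repressor LomM bound, *qilY* is not transcribed.
So QilY is not produced.
DovN is constitutively active in this strain.
Itaconate is present, so VorM is inactive.
Mevalonate is present, so PurB is inactive.
Required activator PurB is absent, so *gixZ* is not transcribed.
So GixZ is not produced.
Required activator GixZ is absent, so *lutN* is not transcribed.
So LutN is not produced.
Activator DovN is present, so *oxaG* is transcribed.

ON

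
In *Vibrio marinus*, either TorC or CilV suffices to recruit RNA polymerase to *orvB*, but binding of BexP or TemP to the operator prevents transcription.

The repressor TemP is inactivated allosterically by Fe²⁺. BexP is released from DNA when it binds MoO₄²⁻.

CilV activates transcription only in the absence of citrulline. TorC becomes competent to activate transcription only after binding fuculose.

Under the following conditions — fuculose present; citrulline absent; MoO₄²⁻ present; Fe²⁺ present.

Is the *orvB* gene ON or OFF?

Fuculose is present, so TorC is active.
Citrulline is absent, so CilV is active.
MoO₄²⁻ is present, so BexP is inactive.
Fe²⁺ is present, so TemP is inactive.
Activator TorC is present, so *orvB* is transcribed.

ON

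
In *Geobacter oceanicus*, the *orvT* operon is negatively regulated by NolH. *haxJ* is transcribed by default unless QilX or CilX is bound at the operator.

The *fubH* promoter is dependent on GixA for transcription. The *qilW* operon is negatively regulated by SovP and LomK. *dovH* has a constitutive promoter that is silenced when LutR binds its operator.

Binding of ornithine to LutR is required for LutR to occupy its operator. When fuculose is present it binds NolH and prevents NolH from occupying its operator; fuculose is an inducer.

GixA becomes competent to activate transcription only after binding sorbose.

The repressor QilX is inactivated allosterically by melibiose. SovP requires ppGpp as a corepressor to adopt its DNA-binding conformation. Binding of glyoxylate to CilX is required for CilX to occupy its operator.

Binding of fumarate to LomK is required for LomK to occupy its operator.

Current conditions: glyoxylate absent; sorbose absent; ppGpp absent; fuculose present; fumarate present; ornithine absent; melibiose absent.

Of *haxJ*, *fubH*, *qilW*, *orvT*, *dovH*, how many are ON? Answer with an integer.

Melibiose is absent, so QilX is active.
Glyoxylate is absent, so CilX is inactive.
With repressor QilX bound, *haxJ* is not transcribed.
→ *haxJ* is OFF.
Sorbose is absent, so GixA is inactive.
Required activator GixA is absent, so *fubH* is not transcribed.
→ *fubH* is OFF.
ppGpp is absent, so SovP is inactive.
Fumarate is present, so LomK is active.
With repressor LomK bound, *qilW* is not transcribed.
→ *qilW* is OFF.
Fuculose is present, so NolH is inactive.
With no repressor bound, *orvT* is transcribed.
→ *orvT* is ON.
Ornithine is absent, so LutR is inactive.
With no repressor bound, *dovH* is transcribed.
→ *dovH* is ON.
2 of the 5 genes are transcribed.

2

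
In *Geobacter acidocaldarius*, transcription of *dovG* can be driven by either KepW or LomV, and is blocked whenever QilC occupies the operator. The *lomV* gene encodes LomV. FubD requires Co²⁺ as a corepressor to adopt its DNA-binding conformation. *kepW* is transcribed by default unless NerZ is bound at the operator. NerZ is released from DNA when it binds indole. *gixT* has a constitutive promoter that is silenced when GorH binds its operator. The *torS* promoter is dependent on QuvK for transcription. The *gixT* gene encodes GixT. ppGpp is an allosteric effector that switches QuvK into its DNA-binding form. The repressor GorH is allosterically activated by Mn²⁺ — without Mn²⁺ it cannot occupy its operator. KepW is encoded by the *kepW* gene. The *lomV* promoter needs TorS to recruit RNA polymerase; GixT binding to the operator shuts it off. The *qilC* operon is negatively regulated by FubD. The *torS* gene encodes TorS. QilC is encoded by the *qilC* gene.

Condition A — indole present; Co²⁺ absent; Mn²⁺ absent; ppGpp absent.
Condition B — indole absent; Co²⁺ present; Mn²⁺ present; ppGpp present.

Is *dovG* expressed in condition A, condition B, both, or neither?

B only

Condition A:
Indole is present, so NerZ is inactive.
With no repressor bound, *kepW* is transcribed.
So KepW is produced and active.
Co²⁺ is absent, so FubD is inactive.
With no repressor bound, *qilC* is transcribed.
So QilC is produced and active.
Mn²⁺ is absent, so GorH is inactive.
With no repressor bound, *gixT* is transcribed.
So GixT is produced and active.
ppGpp is absent, so QuvK is inactive.
Required activator QuvK is absent, so *torS* is not transcribed.
So TorS is not produced.
With repressor GixT bound, *lomV* is not transcribed.
So LomV is not produced.
With repressor QilC bound, *dovG* is not transcribed.
→ *dovG* is OFF in A.
Condition B:
Indole is absent, so NerZ is active.
With repressor NerZ bound, *kepW* is not transcribed.
So KepW is not produced.
Co²⁺ is present, so FubD is active.
With repressor FubD bound, *qilC* is not transcribed.
So QilC is not produced.
Mn²⁺ is present, so GorH is active.
With repressor GorH bound, *gixT* is not transcribed.
So GixT is not produced.
ppGpp is present, so QuvK is active.
No repressor is bound and QuvK is active, so *torS* is transcribed.
So TorS is produced and active.
No repressor is bound and TorS is active, so *lomV* is transcribed.
So LomV is produced and active.
Activator LomV is present, so *dovG* is transcribed.
→ *dovG* is ON in B.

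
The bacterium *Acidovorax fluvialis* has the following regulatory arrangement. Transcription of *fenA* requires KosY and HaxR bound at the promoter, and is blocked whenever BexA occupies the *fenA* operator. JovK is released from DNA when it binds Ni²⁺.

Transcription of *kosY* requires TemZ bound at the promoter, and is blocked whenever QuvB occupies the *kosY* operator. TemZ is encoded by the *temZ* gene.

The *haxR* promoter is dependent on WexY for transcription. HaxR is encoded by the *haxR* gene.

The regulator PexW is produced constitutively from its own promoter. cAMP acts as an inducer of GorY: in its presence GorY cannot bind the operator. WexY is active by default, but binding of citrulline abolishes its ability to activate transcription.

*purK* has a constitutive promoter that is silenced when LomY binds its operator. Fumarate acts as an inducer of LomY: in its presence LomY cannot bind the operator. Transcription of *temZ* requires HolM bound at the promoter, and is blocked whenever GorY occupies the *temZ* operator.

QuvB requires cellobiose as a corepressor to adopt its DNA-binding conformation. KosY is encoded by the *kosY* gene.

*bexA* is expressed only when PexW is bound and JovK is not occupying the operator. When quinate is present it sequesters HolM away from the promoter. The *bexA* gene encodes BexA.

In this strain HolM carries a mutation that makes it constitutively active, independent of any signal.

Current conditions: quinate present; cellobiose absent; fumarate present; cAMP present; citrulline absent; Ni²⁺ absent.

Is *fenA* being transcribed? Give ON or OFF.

Cellobiose is absent, so QuvB is inactive.
cAMP is present, so GorY is inactive.
HolM is constitutively active in this strain.
No repressor is bound and HolM is active, so *temZ* is transcribed.
So TemZ is produced and active.
No repressor is bound and TemZ is active, so *kosY* is transcribed.
So KosY is produced and active.
Citrulline is absent, so WexY is active.
No repressor is bound and WexY is active, so *haxR* is transcribed.
So HaxR is produced and active.
PexW is produced constitutively and is active.
Ni²⁺ is absent, so JovK is active.
With repressor JovK bound, *bexA* is not transcribed.
So BexA is not produced.
No repressor is bound and KosY and HaxR are active, so *fenA* is transcribed.

ON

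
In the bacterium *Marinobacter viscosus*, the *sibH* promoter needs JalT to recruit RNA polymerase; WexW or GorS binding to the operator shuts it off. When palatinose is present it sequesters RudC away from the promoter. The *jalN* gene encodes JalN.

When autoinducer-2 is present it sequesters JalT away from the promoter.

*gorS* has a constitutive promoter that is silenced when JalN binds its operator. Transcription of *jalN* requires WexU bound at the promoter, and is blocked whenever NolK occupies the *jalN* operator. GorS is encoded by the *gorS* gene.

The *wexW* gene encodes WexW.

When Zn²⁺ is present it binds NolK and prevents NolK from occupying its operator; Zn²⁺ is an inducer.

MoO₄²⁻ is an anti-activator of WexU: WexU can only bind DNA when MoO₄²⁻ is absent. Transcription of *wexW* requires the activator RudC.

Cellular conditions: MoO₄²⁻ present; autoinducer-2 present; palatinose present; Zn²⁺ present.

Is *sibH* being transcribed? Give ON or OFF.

OFF

Autoinducer-2 is present, so JalT is inactive.
Palatinose is present, so RudC is inactive.
Required activator RudC is absent, so *wexW* is not transcribed.
So WexW is not produced.
MoO₄²⁻ is present, so WexU is inactive.
Zn²⁺ is present, so NolK is inactive.
Required activator WexU is absent, so *jalN* is not transcribed.
So JalN is not produced.
With no repressor bound, *gorS* is transcribed.
So GorS is produced and active.
With repressor GorS bound, *sibH* is not transcribed.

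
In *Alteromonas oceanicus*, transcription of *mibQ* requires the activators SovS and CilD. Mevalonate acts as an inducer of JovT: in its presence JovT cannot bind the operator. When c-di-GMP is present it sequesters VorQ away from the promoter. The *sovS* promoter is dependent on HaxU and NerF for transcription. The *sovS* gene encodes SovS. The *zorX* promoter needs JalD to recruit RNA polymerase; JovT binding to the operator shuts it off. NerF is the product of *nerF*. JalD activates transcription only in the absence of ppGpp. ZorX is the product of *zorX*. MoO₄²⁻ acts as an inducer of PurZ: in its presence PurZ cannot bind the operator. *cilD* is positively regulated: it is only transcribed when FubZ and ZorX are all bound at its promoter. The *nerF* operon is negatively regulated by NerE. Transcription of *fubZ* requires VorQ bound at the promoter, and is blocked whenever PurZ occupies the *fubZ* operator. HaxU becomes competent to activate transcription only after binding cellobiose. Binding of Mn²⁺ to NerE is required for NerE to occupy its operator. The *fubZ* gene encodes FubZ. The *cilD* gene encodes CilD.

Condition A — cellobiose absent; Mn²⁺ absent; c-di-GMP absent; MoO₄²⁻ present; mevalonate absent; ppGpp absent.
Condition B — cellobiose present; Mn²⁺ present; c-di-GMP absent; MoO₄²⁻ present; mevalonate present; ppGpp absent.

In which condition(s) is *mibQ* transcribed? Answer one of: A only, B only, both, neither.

neither

Condition A:
Cellobiose is absent, so HaxU is inactive.
Mn²⁺ is absent, so NerE is inactive.
With no repressor bound, *nerF* is transcribed.
So NerF is produced and active.
Required activator HaxU is absent, so *sovS* is not transcribed.
So SovS is not produced.
c-di-GMP is absent, so VorQ is active.
MoO₄²⁻ is present, so PurZ is inactive.
No repressor is bound and VorQ is active, so *fubZ* is transcribed.
So FubZ is produced and active.
Mevalonate is absent, so JovT is active.
ppGpp is absent, so JalD is active.
With repressor JovT bound, *zorX* is not transcribed.
So ZorX is not produced.
Required activator ZorX is absent, so *cilD* is not transcribed.
So CilD is not produced.
Required activator SovS is absent, so *mibQ* is not transcribed.
→ *mibQ* is OFF in A.
Condition B:
Cellobiose is present, so HaxU is active.
Mn²⁺ is present, so NerE is active.
With repressor NerE bound, *nerF* is not transcribed.
So NerF is not produced.
Required activator NerF is absent, so *sovS* is not transcribed.
So SovS is not produced.
c-di-GMP is absent, so VorQ is active.
MoO₄²⁻ is present, so PurZ is inactive.
No repressor is bound and VorQ is active, so *fubZ* is transcribed.
So FubZ is produced and active.
Mevalonate is present, so JovT is inactive.
ppGpp is absent, so JalD is active.
No repressor is bound and JalD is active, so *zorX* is transcribed.
So ZorX is produced and active.
No repressor is bound and FubZ and ZorX are active, so *cilD* is transcribed.
So CilD is produced and active.
Required activator SovS is absent, so *mibQ* is not transcribed.
→ *mibQ* is OFF in B.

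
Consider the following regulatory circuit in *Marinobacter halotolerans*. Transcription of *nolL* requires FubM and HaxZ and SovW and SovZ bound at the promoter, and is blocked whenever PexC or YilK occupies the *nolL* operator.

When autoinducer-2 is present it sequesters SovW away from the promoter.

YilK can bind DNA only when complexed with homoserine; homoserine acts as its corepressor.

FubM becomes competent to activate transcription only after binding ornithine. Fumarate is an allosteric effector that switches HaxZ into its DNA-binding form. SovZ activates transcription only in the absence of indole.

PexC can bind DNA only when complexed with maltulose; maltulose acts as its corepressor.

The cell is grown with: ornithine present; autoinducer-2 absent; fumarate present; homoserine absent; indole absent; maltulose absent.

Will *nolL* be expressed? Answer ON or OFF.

ON

Ornithine is present, so FubM is active.
Fumarate is present, so HaxZ is active.
Autoinducer-2 is absent, so SovW is active.
Indole is absent, so SovZ is active.
Maltulose is absent, so PexC is inactive.
Homoserine is absent, so YilK is inactive.
No repressor is bound and FubM and HaxZ and SovW and SovZ are active, so *nolL* is transcribed.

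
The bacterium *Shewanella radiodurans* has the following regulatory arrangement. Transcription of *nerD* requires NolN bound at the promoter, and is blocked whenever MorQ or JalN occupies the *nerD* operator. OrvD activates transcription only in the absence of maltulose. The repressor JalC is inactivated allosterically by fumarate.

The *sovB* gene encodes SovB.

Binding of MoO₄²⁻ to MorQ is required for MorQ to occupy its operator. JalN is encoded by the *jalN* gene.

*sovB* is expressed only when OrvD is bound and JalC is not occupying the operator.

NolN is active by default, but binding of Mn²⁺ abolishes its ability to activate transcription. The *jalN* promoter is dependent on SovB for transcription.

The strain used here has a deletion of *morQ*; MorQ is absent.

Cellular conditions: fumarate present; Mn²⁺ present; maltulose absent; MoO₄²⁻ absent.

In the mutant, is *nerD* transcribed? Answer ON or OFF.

MorQ is non-functional in this strain, so it has no effect.
Maltulose is absent, so OrvD is active.
Fumarate is present, so JalC is inactive.
No repressor is bound and OrvD is active, so *sovB* is transcribed.
So SovB is produced and active.
No repressor is bound and SovB is active, so *jalN* is transcribed.
So JalN is produced and active.
Mn²⁺ is present, so NolN is inactive.
With repressor JalN bound, *nerD* is not transcribed.

OFF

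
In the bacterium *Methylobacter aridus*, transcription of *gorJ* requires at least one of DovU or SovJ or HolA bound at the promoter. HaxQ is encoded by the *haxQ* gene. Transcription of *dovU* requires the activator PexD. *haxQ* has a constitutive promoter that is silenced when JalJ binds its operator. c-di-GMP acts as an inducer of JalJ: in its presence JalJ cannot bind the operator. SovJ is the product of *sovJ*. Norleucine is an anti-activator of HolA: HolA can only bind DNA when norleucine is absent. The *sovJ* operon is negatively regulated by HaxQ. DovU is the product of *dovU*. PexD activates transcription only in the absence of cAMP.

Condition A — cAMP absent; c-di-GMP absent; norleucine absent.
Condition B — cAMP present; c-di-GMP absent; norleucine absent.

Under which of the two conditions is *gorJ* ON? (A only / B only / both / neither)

both

Condition A:
cAMP is absent, so PexD is active.
No repressor is bound and PexD is active, so *dovU* is transcribed.
So DovU is produced and active.
c-di-GMP is absent, so JalJ is active.
With repressor JalJ bound, *haxQ* is not transcribed.
So HaxQ is not produced.
With no repressor bound, *sovJ* is transcribed.
So SovJ is produced and active.
Norleucine is absent, so HolA is active.
Activator DovU is present, so *gorJ* is transcribed.
→ *gorJ* is ON in A.
Condition B:
cAMP is present, so PexD is inactive.
Required activator PexD is absent, so *dovU* is not transcribed.
So DovU is not produced.
c-di-GMP is absent, so JalJ is active.
With repressor JalJ bound, *haxQ* is not transcribed.
So HaxQ is not produced.
With no repressor bound, *sovJ* is transcribed.
So SovJ is produced and active.
Norleucine is absent, so HolA is active.
Activator SovJ is present, so *gorJ* is transcribed.
→ *gorJ* is ON in B.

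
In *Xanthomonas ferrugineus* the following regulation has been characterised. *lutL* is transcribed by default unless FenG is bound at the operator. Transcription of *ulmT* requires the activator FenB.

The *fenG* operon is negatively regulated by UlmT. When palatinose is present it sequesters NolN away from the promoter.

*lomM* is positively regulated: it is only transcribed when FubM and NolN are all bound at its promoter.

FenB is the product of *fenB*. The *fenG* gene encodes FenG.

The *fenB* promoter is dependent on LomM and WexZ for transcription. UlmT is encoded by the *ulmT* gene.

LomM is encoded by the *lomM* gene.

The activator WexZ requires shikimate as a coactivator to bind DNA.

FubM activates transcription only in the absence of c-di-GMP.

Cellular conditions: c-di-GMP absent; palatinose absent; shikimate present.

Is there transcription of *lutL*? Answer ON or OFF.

c-di-GMP is absent, so FubM is active.
Palatinose is absent, so NolN is active.
No repressor is bound and FubM and NolN are active, so *lomM* is transcribed.
So LomM is produced and active.
Shikimate is present, so WexZ is active.
No repressor is bound and LomM and WexZ are active, so *fenB* is transcribed.
So FenB is produced and active.
No repressor is bound and FenB is active, so *ulmT* is transcribed.
So UlmT is produced and active.
With repressor UlmT bound, *fenG* is not transcribed.
So FenG is not produced.
With no repressor bound, *lutL* is transcribed.

ON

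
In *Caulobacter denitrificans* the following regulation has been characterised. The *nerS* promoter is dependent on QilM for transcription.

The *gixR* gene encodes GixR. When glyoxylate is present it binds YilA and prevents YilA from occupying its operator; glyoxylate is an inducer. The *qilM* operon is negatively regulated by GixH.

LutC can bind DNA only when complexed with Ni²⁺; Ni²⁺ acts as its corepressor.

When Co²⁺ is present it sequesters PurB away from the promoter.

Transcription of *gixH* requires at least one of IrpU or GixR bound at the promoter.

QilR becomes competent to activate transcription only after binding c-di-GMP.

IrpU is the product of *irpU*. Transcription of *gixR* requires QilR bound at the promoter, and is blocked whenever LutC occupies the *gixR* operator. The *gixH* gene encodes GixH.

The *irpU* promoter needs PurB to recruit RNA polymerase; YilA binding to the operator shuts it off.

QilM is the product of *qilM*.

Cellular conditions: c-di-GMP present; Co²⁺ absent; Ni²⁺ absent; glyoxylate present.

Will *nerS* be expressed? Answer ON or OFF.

Glyoxylate is present, so YilA is inactive.
Co²⁺ is absent, so PurB is active.
No repressor is bound and PurB is active, so *irpU* is transcribed.
So IrpU is produced and active.
Ni²⁺ is absent, so LutC is inactive.
c-di-GMP is present, so QilR is active.
No repressor is bound and QilR is active, so *gixR* is transcribed.
So GixR is produced and active.
Activator IrpU is present, so *gixH* is transcribed.
So GixH is produced and active.
With repressor GixH bound, *qilM* is not transcribed.
So QilM is not produced.
Required activator QilM is absent, so *nerS* is not transcribed.

OFF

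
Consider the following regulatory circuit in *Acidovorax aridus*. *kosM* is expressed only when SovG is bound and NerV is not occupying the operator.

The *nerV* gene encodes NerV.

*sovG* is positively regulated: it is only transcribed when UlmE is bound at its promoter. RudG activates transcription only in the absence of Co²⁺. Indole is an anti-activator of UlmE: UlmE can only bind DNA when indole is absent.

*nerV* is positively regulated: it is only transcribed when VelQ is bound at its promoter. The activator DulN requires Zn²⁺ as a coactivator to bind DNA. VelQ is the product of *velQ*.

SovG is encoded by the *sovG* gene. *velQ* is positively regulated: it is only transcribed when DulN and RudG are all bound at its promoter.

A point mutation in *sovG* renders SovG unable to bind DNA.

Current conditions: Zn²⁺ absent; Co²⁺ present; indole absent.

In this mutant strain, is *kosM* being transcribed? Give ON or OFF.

OFF

SovG is non-functional in this strain, so it has no effect.
Zn²⁺ is absent, so DulN is inactive.
Co²⁺ is present, so RudG is inactive.
Required activator DulN is absent, so *velQ* is not transcribed.
So VelQ is not produced.
Required activator VelQ is absent, so *nerV* is not transcribed.
So NerV is not produced.
Required activator SovG is absent, so *kosM* is not transcribed.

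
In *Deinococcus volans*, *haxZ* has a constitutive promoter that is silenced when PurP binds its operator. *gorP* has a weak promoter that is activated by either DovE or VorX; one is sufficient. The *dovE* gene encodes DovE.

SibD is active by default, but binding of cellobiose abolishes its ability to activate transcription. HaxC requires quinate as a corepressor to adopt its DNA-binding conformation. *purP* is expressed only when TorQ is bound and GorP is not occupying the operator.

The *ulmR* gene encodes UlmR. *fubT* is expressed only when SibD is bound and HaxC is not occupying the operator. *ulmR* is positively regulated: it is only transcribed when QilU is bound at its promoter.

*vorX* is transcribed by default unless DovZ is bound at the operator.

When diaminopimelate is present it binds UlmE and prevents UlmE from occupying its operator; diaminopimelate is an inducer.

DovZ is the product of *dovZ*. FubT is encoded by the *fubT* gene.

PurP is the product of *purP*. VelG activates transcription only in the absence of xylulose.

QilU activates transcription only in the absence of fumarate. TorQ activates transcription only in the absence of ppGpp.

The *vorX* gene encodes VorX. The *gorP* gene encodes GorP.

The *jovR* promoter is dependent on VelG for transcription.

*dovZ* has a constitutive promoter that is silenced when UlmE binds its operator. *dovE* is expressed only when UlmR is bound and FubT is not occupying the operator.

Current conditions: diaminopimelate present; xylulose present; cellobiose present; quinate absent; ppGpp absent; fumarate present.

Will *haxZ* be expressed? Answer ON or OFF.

OFF

Cellobiose is present, so SibD is inactive.
Quinate is absent, so HaxC is inactive.
Required activator SibD is absent, so *fubT* is not transcribed.
So FubT is not produced.
Fumarate is present, so QilU is inactive.
Required activator QilU is absent, so *ulmR* is not transcribed.
So UlmR is not produced.
Required activator UlmR is absent, so *dovE* is not transcribed.
So DovE is not produced.
Diaminopimelate is present, so UlmE is inactive.
With no repressor bound, *dovZ* is transcribed.
So DovZ is produced and active.
With repressor DovZ bound, *vorX* is not transcribed.
So VorX is not produced.
No activator is available at the *gorP* promoter, so *gorP* is not transcribed.
So GorP is not produced.
ppGpp is absent, so TorQ is active.
No repressor is bound and TorQ is active, so *purP* is transcribed.
So PurP is produced and active.
With repressor PurP bound, *haxZ* is not transcribed.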